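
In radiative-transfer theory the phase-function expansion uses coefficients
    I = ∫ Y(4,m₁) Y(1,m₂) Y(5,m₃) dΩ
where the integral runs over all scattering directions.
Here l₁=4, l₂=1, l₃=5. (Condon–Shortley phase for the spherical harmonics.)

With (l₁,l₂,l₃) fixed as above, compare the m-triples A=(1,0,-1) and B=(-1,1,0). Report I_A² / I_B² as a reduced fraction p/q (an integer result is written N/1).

12/5

Same 4,1,5: normalisation and zero-m 3j drop out of the ratio.
A: Δ: 0! 8! 2! / 11! → 1/495; sum: t=0:+1/720 = 1/720; 3j²(4 1 5; 1 0 -1) = Δ·Π!·Σ² = 8/165  (sign +1)
B: Δ: 0! 8! 2! / 11! → 1/495; sum: t=0:+1/1440 = 1/1440; 3j²(4 1 5; -1 1 0) = Δ·Π!·Σ² = 2/99  (sign -1)
I_A²/I_B² = (8/165)/(2/99) = 12/5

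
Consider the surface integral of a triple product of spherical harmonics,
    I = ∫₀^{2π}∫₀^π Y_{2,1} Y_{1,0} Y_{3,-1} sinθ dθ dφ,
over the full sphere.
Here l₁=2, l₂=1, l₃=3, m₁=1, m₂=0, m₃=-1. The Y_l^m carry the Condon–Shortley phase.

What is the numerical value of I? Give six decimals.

Rules hold: Σm=0, L=6 even, 1≤3≤3.
N = 5·3·7 = 105
Δ = 0!·4!·2!/7! = 1/105
Racah Σ t=0..0: t=0:+1/4 = 1/4
⇒ 3j(2 1 3; 0 0 0)² = 3/35, sgn -1
Racah Σ t=0..0: t=0:+1/6 = 1/6
⇒ 3j(2 1 3; 1 0 -1)² = 8/105, sgn +1
4πI² = N·(3j₀)²·(3jₘ)² = 24/35
I = -1·√(0.685714/4π) = -0.23359668

-0.233597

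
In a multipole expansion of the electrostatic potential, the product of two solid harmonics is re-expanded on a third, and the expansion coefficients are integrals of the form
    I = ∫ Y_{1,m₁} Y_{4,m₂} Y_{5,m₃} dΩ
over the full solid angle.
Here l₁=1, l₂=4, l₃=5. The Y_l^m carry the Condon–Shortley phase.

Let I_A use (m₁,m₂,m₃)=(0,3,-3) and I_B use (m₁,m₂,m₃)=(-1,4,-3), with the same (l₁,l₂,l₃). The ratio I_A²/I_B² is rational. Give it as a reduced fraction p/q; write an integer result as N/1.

16/1

Same 1,4,5: normalisation and zero-m 3j drop out of the ratio.
A: Δ: 0! 2! 8! / 11! → 1/495; sum: t=0:+1/5040 = 1/5040; 3j²(1 4 5; 0 3 -3) = Δ·Π!·Σ² = 16/495  (sign +1)
B: Δ: 0! 2! 8! / 11! → 1/495; sum: t=0:+1/80640 = 1/80640; 3j²(1 4 5; -1 4 -3) = Δ·Π!·Σ² = 1/495  (sign +1)
I_A²/I_B² = (16/495)/(1/495) = 16/1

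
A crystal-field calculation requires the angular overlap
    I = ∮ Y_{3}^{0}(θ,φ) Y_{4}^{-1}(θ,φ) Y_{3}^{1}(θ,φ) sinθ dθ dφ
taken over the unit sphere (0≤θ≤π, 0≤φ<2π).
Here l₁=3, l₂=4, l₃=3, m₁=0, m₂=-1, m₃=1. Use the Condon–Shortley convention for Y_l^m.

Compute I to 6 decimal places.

-0.099323

Checks pass: Σm=0; 10 even; l₃=3∈[1,7].
(2·3+1)(2·4+1)(2·3+1) = 441
Δ: 4! 2! 4! / 11! → 1/34650
sum: t=1:−1/72 t=2:+1/16 t=3:−1/72 = 5/144
3j²(3 4 3; 0 0 0) = Δ·Π!·Σ² = 2/77  (sign -1)
sum: t=1:−1/48 t=2:+1/24 t=3:−1/288 = 5/288
3j²(3 4 3; 0 -1 1) = Δ·Π!·Σ² = 5/462  (sign +1)
combine: 4πI² = 441·2/77·5/462 = 15/121
take √, sign -1: I = -0.09932258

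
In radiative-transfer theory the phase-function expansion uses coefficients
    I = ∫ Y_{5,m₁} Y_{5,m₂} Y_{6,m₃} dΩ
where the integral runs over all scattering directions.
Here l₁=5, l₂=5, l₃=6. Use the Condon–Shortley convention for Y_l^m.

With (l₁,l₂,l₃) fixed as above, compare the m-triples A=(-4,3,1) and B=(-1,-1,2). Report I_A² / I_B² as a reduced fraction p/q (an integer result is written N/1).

Shared (l₁,l₂,l₃)=(5,5,6): N and (l;000)² cancel in I_A²/I_B².
A: Δ = 4!·6!·6!/17! = 1/28588560; Racah Σ t=3..4: t=3:−1/518400 t=4:+1/138240 = 11/2073600; ⇒ 3j(5 5 6; -4 3 1)² = 77/4420, sgn -1
B: Δ = 4!·6!·6!/17! = 1/28588560; Racah Σ t=0..4: t=0:+1/829440 t=1:−1/25920 t=2:+1/9216 t=3:−1/25920 t=4:+1/829440 = 7/207360; ⇒ 3j(5 5 6; -1 -1 2)² = 28/2431, sgn +1
I_A²/I_B² = (77/4420)/(28/2431) = 121/80

121/80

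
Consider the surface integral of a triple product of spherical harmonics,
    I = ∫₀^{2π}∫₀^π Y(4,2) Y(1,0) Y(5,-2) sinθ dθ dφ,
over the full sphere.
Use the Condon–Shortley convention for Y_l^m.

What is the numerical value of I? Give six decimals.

Rules hold: Σm=0, L=10 even, 3≤5≤5.
N = 9·3·11 = 297
Δ = 0!·8!·2!/11! = 1/495
Racah Σ t=0..0: t=0:+1/576 = 1/576
⇒ 3j(4 1 5; 0 0 0)² = 5/99, sgn -1
Racah Σ t=0..0: t=0:+1/1440 = 1/1440
⇒ 3j(4 1 5; 2 0 -2)² = 7/165, sgn -1
4πI² = N·(3j₀)²·(3jₘ)² = 7/11
I = +1·√(0.636364/4π) = 0.22503380

0.225034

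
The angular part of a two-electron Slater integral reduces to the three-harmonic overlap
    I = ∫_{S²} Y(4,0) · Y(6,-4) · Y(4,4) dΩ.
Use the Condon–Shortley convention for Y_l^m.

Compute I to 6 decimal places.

-0.190852

m-sum 0 ✓  L=14 even ✓  2≤4≤10 ✓
Π(2lᵢ+1) = 9×13×9 = 1053
triangle coeff Δ(4,6,4) = 1/1261260
Σ_t [2,4]: t=2:+1/4608 t=3:−1/1296 t=4:+1/4608 = -7/20736
(3j)²=20/1287 [(4 6 4; 0 0 0)], sign=-1
Σ_t [2,2]: t=2:+1/69120 = 1/69120
(3j)²=4/143 [(4 6 4; 0 -4 4)], sign=+1
⇒ 4πI² = 720/1573
I = (-1)√(720/1573/(4π)) = -0.19085211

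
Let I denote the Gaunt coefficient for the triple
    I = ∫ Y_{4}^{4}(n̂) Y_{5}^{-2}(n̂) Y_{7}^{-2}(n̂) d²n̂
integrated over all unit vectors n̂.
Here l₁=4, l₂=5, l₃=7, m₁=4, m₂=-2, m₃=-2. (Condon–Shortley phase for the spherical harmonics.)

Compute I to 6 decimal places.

-0.110423

Checks pass: Σm=0; 16 even; l₃=7∈[1,9].
(2·4+1)(2·5+1)(2·7+1) = 1485
Δ: 2! 6! 8! / 17! → 1/6126120
sum: t=0:+1/69120 t=1:−1/20736 t=2:+1/69120 = -1/51840
3j²(4 5 7; 0 0 0) = Δ·Π!·Σ² = 280/21879  (sign +1)
sum: t=0:+1/1036800 = 1/1036800
3j²(4 5 7; 4 -2 -2) = Δ·Π!·Σ² = 98/12155  (sign -1)
combine: 4πI² = 1485·280/21879·98/12155 = 82320/537251
take √, sign -1: I = -0.11042290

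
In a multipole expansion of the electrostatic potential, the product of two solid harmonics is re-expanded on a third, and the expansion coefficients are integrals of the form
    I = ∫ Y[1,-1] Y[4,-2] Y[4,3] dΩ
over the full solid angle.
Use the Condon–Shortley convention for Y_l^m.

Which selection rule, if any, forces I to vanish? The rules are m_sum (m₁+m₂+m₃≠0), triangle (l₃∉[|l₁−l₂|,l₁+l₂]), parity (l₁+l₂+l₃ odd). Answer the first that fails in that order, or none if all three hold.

parity

Σmᵢ = 0  ✓
l₃∈[|l₁−l₂|,l₁+l₂]=[3,5], have l₃=4  ✓
Σlᵢ = 9 ⇒ odd  ✗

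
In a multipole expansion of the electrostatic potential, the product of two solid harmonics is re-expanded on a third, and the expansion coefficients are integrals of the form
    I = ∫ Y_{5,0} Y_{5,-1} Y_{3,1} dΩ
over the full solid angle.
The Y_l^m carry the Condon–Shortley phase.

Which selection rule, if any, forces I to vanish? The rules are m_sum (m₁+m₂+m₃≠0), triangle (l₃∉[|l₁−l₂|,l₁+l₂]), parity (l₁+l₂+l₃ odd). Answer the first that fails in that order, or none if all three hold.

Σmᵢ = 0  ✓
l₃∈[|l₁−l₂|,l₁+l₂]=[0,10], have l₃=3  ✓
Σlᵢ = 13 ⇒ odd  ✗

parity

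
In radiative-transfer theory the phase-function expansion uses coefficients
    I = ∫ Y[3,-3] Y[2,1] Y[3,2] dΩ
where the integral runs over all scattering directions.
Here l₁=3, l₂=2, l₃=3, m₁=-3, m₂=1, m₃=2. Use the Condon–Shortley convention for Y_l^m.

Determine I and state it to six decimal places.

m-sum 0 ✓  L=8 even ✓  1≤3≤5 ✓
Π(2lᵢ+1) = 7×5×7 = 245
triangle coeff Δ(3,2,3) = 1/3780
Σ_t [0,2]: t=0:+1/24 t=1:−1/4 t=2:+1/24 = -1/6
(3j)²=4/105 [(3 2 3; 0 0 0)], sign=+1
Σ_t [2,2]: t=2:+1/48 = 1/48
(3j)²=5/84 [(3 2 3; -3 1 2)], sign=-1
⇒ 4πI² = 5/9
I = (-1)√(5/9/(4π)) = -0.21026104

-0.210261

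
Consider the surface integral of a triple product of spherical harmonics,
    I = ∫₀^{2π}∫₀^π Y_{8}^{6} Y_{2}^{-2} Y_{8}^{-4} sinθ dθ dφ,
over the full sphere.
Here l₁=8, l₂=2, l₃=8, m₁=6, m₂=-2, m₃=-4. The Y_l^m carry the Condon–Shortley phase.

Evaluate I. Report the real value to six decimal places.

Rules hold: Σm=0, L=18 even, 6≤8≤10.
N = 17·5·17 = 1445
Δ = 2!·14!·2!/19! = 1/348840
Racah Σ t=0..2: t=0:+1/116121600 t=1:−1/25401600 t=2:+1/116121600 = -1/45158400
⇒ 3j(8 2 8; 0 0 0)² = 24/1615, sgn -1
Racah Σ t=0..0: t=0:+1/3832012800 = 1/3832012800
⇒ 3j(8 2 8; 6 -2 -4)² = 91/9690, sgn +1
4πI² = N·(3j₀)²·(3jₘ)² = 364/1805
I = -1·√(0.201662/4π) = -0.12667974

-0.126680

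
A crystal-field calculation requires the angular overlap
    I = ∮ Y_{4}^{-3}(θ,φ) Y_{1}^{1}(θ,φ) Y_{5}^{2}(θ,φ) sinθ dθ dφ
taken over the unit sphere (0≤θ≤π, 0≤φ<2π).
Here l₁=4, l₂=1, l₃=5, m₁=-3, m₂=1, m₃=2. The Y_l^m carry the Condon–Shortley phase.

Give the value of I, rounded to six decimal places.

Checks pass: Σm=0; 10 even; l₃=5∈[3,5].
(2·4+1)(2·1+1)(2·5+1) = 297
Δ: 0! 8! 2! / 11! → 1/495
sum: t=0:+1/576 = 1/576
3j²(4 1 5; 0 0 0) = Δ·Π!·Σ² = 5/99  (sign -1)
sum: t=0:+1/10080 = 1/10080
3j²(4 1 5; -3 1 2) = Δ·Π!·Σ² = 1/165  (sign -1)
combine: 4πI² = 297·5/99·1/165 = 1/11
take √, sign +1: I = 0.08505478

0.085055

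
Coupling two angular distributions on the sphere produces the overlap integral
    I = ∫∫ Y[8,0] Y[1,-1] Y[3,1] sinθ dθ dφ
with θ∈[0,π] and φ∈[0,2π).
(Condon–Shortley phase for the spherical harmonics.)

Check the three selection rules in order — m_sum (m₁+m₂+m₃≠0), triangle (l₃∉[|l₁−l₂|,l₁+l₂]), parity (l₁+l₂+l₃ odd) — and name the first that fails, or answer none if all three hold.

triangle

Σmᵢ = 0  ✓
l₃∈[|l₁−l₂|,l₁+l₂]=[7,9], have l₃=3  ✗
Σlᵢ = 12 ⇒ even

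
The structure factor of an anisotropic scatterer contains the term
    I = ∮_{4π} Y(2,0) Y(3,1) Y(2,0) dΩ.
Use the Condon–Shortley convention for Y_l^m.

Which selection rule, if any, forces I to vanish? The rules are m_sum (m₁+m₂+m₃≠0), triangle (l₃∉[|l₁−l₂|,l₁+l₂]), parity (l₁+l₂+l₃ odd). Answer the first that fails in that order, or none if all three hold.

azimuthal sum: 0 + 1 + 0 = 1  ✗
1 ≤ 2 ≤ 5 (triangle on l)
L = 2 + 3 + 2 = 7 (odd)

m_sum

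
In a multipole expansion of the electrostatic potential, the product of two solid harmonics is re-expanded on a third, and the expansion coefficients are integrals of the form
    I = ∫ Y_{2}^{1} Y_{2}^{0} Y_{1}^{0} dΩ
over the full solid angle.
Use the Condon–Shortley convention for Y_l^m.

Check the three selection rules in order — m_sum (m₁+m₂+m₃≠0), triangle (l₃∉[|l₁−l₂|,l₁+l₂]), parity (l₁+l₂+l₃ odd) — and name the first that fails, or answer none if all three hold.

Σmᵢ = 1  ✗
l₃∈[|l₁−l₂|,l₁+l₂]=[0,4], have l₃=1
Σlᵢ = 5 ⇒ odd

m_sum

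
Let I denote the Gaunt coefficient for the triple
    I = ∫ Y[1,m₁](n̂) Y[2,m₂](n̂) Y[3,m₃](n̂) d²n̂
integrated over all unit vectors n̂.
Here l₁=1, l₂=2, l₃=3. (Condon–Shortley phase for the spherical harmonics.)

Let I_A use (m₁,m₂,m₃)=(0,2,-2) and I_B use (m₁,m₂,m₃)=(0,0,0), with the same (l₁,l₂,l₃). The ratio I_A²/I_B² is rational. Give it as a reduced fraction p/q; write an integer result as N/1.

l's match ⇒ only the (l;m) 3-j factors differ between A and B.
A: triangle coeff Δ(1,2,3) = 1/105; Σ_t [0,0]: t=0:+1/24 = 1/24; (3j)²=1/21 [(1 2 3; 0 2 -2)], sign=-1
B: triangle coeff Δ(1,2,3) = 1/105; Σ_t [0,0]: t=0:+1/4 = 1/4; (3j)²=3/35 [(1 2 3; 0 0 0)], sign=-1
I_A²/I_B² = (1/21)/(3/35) = 5/9

5/9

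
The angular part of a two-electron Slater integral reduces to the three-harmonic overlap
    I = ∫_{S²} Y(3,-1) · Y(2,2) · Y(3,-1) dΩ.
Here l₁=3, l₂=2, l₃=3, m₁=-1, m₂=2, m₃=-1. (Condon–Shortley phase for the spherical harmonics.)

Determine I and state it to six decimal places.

0.206013

Rules hold: Σm=0, L=8 even, 1≤3≤5.
N = 7·5·7 = 245
Δ = 2!·4!·2!/9! = 1/3780
Racah Σ t=0..2: t=0:+1/24 t=1:−1/4 t=2:+1/24 = -1/6
⇒ 3j(3 2 3; 0 0 0)² = 4/105, sgn +1
Racah Σ t=2..2: t=2:+1/16 = 1/16
⇒ 3j(3 2 3; -1 2 -1)² = 2/35, sgn +1
4πI² = N·(3j₀)²·(3jₘ)² = 8/15
I = +1·√(0.533333/4π) = 0.20601291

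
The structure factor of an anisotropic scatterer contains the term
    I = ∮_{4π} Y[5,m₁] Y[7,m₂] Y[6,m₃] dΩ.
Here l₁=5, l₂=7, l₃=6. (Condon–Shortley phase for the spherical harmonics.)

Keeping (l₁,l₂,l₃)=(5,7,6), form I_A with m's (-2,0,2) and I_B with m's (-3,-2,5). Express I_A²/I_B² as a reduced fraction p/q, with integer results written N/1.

l's match ⇒ only the (l;m) 3-j factors differ between A and B.
A: triangle coeff Δ(5,7,6) = 1/174594420; Σ_t [3,6]: t=3:−1/497664 t=4:+1/207360 t=5:−1/691200 t=6:+1/21772800 = 41/29030400; (3j)²=11767/1385670 [(5 7 6; -2 0 2)], sign=+1
B: triangle coeff Δ(5,7,6) = 1/174594420; Σ_t [4,5]: t=4:+1/5806080 t=5:−1/29030400 = 1/7257600; (3j)²=64/4199 [(5 7 6; -3 -2 5)], sign=-1
I_A²/I_B² = (11767/1385670)/(64/4199) = 11767/21120

11767/21120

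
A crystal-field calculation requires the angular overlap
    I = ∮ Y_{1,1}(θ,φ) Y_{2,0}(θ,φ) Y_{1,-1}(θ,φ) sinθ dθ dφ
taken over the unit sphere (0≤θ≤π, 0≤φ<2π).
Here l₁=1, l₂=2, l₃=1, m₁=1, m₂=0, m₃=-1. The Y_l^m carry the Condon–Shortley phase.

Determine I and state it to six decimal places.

0.126157

Rules hold: Σm=0, L=4 even, 1≤1≤3.
N = 3·5·3 = 45
Δ = 2!·0!·2!/5! = 1/30
Racah Σ t=1..1: t=1:−1/1 = -1/1
⇒ 3j(1 2 1; 0 0 0)² = 2/15, sgn +1
Racah Σ t=0..0: t=0:+1/4 = 1/4
⇒ 3j(1 2 1; 1 0 -1)² = 1/30, sgn +1
4πI² = N·(3j₀)²·(3jₘ)² = 1/5
I = +1·√(0.2/4π) = 0.12615663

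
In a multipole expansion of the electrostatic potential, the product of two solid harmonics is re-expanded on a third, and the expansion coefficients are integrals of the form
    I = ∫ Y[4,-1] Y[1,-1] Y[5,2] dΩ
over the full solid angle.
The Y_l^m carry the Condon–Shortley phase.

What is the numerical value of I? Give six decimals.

Rules hold: Σm=0, L=10 even, 3≤5≤5.
N = 9·3·11 = 297
Δ = 0!·8!·2!/11! = 1/495
Racah Σ t=0..0: t=0:+1/576 = 1/576
⇒ 3j(4 1 5; 0 0 0)² = 5/99, sgn -1
Racah Σ t=0..0: t=0:+1/1440 = 1/1440
⇒ 3j(4 1 5; -1 -1 2)² = 7/165, sgn -1
4πI² = N·(3j₀)²·(3jₘ)² = 7/11
I = +1·√(0.636364/4π) = 0.22503380

0.225034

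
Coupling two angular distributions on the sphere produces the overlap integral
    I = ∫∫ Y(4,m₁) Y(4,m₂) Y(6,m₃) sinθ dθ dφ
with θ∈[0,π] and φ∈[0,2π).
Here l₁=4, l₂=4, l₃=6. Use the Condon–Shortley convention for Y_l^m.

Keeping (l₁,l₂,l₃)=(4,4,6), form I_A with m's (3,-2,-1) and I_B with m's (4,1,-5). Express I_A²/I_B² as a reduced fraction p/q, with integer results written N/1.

l's match ⇒ only the (l;m) 3-j factors differ between A and B.
A: triangle coeff Δ(4,4,6) = 1/1261260; Σ_t [0,1]: t=0:+1/11520 t=1:−1/86400 = 13/172800; (3j)²=13/660 [(4 4 6; 3 -2 -1)], sign=-1
B: triangle coeff Δ(4,4,6) = 1/1261260; Σ_t [0,0]: t=0:+1/172800 = 1/172800; (3j)²=2/65 [(4 4 6; 4 1 -5)], sign=-1
I_A²/I_B² = (13/660)/(2/65) = 169/264

169/264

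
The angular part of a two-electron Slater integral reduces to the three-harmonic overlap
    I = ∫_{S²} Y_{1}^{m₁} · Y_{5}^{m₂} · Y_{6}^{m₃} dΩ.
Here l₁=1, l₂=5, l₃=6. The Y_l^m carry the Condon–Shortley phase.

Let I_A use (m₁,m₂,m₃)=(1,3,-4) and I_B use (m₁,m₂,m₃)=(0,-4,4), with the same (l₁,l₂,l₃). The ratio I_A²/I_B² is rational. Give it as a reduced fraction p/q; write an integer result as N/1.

Shared (l₁,l₂,l₃)=(1,5,6): N and (l;000)² cancel in I_A²/I_B².
A: Δ = 0!·2!·10!/13! = 1/858; Racah Σ t=0..0: t=0:+1/161280 = 1/161280; ⇒ 3j(1 5 6; 1 3 -4)² = 15/286, sgn +1
B: Δ = 0!·2!·10!/13! = 1/858; Racah Σ t=0..0: t=0:+1/362880 = 1/362880; ⇒ 3j(1 5 6; 0 -4 4)² = 10/429, sgn +1
I_A²/I_B² = (15/286)/(10/429) = 9/4

9/4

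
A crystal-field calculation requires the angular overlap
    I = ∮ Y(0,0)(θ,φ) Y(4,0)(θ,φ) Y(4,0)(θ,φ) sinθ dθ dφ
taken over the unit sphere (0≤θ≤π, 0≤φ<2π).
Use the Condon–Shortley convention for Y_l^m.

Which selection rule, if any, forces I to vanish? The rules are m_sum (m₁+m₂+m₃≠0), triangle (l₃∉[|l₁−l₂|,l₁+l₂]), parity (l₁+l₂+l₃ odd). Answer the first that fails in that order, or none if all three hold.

azimuthal sum: 0 + 0 + 0 = 0  ✓
4 ≤ 4 ≤ 4 (triangle on l)  ✓
L = 0 + 4 + 4 = 8 (even)  ✓

none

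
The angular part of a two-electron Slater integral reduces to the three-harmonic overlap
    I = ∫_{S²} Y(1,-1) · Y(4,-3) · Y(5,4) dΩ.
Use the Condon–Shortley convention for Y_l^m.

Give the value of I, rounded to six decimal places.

Checks pass: Σm=0; 10 even; l₃=5∈[3,5].
(2·1+1)(2·4+1)(2·5+1) = 297
Δ: 0! 2! 8! / 11! → 1/495
sum: t=0:+1/576 = 1/576
3j²(1 4 5; 0 0 0) = Δ·Π!·Σ² = 5/99  (sign -1)
sum: t=0:+1/10080 = 1/10080
3j²(1 4 5; -1 -3 4) = Δ·Π!·Σ² = 4/55  (sign -1)
combine: 4πI² = 297·5/99·4/55 = 12/11
take √, sign +1: I = 0.29463840

0.294638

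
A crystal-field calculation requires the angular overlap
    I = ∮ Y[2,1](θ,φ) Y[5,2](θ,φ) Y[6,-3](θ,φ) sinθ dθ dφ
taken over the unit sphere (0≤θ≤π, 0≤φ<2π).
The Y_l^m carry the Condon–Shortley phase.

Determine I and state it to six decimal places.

0.000000

L=13 odd ⇒ parity kills the (l;000) factor ⇒ I = 0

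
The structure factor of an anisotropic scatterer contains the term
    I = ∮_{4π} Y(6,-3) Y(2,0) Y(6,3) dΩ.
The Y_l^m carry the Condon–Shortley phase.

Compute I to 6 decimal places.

-0.057344

Checks pass: Σm=0; 14 even; l₃=6∈[4,8].
(2·6+1)(2·2+1)(2·6+1) = 845
Δ: 2! 10! 2! / 15! → 1/90090
sum: t=0:+1/69120 t=1:−1/14400 t=2:+1/69120 = -7/172800
3j²(6 2 6; 0 0 0) = Δ·Π!·Σ² = 14/715  (sign -1)
sum: t=0:+1/1451520 t=1:−1/80640 t=2:+1/120960 = -1/290304
3j²(6 2 6; -3 0 3) = Δ·Π!·Σ² = 5/2002  (sign +1)
combine: 4πI² = 845·14/715·5/2002 = 5/121
take √, sign -1: I = -0.05734392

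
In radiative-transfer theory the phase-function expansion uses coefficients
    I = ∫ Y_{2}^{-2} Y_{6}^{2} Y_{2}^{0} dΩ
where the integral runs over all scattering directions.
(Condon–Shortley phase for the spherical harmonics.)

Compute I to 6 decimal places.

0.000000

triangle: need 4≤l₃≤8, have 2; I=0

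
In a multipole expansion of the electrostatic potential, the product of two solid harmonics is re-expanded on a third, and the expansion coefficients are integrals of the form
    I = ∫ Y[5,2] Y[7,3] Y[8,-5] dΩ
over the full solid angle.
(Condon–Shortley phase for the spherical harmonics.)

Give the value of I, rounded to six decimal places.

-0.129449

Checks pass: Σm=0; 20 even; l₃=8∈[2,12].
(2·5+1)(2·7+1)(2·8+1) = 2805
Δ: 4! 6! 10! / 21! → 1/814773960
sum: t=0:+1/87091200 t=1:−1/4976640 t=2:+1/2073600 t=3:−1/4976640 t=4:+1/87091200 = 1/9676800
3j²(5 7 8; 0 0 0) = Δ·Π!·Σ² = 360/46189  (sign +1)
sum: t=0:+1/3135283200 t=1:−1/104509440 t=2:+1/38707200 t=3:−1/130636800 = 1/111974400
3j²(5 7 8; 2 3 -5) = Δ·Π!·Σ² = 28/2907  (sign -1)
combine: 4πI² = 2805·360/46189·28/2907 = 16800/79781
take √, sign -1: I = -0.12944938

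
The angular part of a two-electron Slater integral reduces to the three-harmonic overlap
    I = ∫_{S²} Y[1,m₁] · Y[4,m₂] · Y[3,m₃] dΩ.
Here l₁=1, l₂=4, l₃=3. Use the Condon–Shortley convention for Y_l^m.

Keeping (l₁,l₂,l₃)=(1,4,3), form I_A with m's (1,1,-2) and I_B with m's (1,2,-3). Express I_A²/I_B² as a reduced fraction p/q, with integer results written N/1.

l's match ⇒ only the (l;m) 3-j factors differ between A and B.
A: triangle coeff Δ(1,4,3) = 1/252; Σ_t [0,0]: t=0:+1/240 = 1/240; (3j)²=1/84 [(1 4 3; 1 1 -2)], sign=-1
B: triangle coeff Δ(1,4,3) = 1/252; Σ_t [0,0]: t=0:+1/1440 = 1/1440; (3j)²=1/252 [(1 4 3; 1 2 -3)], sign=+1
I_A²/I_B² = (1/84)/(1/252) = 3/1

3/1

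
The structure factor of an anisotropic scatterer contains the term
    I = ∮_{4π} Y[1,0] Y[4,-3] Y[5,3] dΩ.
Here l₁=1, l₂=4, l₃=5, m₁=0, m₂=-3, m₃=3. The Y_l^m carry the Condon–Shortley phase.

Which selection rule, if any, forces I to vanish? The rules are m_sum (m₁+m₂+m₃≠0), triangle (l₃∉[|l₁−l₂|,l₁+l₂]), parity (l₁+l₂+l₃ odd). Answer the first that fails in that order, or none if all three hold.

m₁+m₂+m₃ = 0 − 3 + 3 = 0  ✓
triangle: |1−4|=3 ≤ l₃=5 ≤ 1+4=5  ✓
parity: l₁+l₂+l₃ = 10 is even  ✓

none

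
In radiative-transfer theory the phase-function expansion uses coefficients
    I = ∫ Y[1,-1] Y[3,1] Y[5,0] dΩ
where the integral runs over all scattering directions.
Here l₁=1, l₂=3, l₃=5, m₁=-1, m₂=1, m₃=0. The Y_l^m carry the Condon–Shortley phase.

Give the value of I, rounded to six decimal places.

0.000000

|1−3|≤5≤1+3 violated ⇒ I = 0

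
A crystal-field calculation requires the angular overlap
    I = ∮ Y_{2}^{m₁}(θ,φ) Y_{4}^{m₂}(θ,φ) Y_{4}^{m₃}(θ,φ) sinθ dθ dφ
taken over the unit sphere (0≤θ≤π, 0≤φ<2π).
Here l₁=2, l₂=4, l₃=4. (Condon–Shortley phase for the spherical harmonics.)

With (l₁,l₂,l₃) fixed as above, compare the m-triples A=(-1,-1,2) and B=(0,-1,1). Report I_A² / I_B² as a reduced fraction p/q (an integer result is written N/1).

243/289

Same 2,4,4: normalisation and zero-m 3j drop out of the ratio.
A: Δ: 2! 2! 6! / 11! → 1/13860; sum: t=1:−1/96 t=2:+1/240 = -1/160; 3j²(2 4 4; -1 -1 2) = Δ·Π!·Σ² = 27/1540  (sign -1)
B: Δ: 2! 2! 6! / 11! → 1/13860; sum: t=0:+1/144 t=1:−1/48 t=2:+1/480 = -17/1440; 3j²(2 4 4; 0 -1 1) = Δ·Π!·Σ² = 289/13860  (sign +1)
I_A²/I_B² = (27/1540)/(289/13860) = 243/289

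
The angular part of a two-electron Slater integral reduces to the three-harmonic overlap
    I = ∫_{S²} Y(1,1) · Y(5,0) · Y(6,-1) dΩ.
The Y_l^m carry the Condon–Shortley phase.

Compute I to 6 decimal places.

Checks pass: Σm=0; 12 even; l₃=6∈[4,6].
(2·1+1)(2·5+1)(2·6+1) = 429
Δ: 0! 2! 10! / 13! → 1/858
sum: t=0:+1/14400 = 1/14400
3j²(1 5 6; 0 0 0) = Δ·Π!·Σ² = 6/143  (sign +1)
sum: t=0:+1/28800 = 1/28800
3j²(1 5 6; 1 0 -1) = Δ·Π!·Σ² = 7/286  (sign -1)
combine: 4πI² = 429·6/143·7/286 = 63/143
take √, sign -1: I = -0.18723944

-0.187239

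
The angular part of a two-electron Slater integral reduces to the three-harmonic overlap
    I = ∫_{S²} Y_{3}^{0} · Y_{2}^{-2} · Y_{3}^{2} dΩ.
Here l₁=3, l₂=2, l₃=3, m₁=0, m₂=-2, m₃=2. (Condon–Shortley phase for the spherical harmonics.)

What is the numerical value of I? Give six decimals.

Checks pass: Σm=0; 8 even; l₃=3∈[1,5].
(2·3+1)(2·2+1)(2·3+1) = 245
Δ: 2! 4! 2! / 9! → 1/3780
sum: t=0:+1/24 t=1:−1/4 t=2:+1/24 = -1/6
3j²(3 2 3; 0 0 0) = Δ·Π!·Σ² = 4/105  (sign +1)
sum: t=0:+1/24 = 1/24
3j²(3 2 3; 0 -2 2) = Δ·Π!·Σ² = 1/21  (sign -1)
combine: 4πI² = 245·4/105·1/21 = 4/9
take √, sign -1: I = -0.18806319

-0.188063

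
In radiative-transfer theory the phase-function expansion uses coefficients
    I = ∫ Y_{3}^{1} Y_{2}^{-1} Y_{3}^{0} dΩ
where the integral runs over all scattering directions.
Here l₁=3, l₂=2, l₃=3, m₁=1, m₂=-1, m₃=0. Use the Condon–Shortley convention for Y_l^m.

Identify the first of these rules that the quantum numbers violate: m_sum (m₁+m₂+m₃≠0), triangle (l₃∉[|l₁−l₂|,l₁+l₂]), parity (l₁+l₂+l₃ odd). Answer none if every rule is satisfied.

none

m₁+m₂+m₃ = 1 − 1 + 0 = 0  ✓
triangle: |3−2|=1 ≤ l₃=3 ≤ 3+2=5  ✓
parity: l₁+l₂+l₃ = 8 is even  ✓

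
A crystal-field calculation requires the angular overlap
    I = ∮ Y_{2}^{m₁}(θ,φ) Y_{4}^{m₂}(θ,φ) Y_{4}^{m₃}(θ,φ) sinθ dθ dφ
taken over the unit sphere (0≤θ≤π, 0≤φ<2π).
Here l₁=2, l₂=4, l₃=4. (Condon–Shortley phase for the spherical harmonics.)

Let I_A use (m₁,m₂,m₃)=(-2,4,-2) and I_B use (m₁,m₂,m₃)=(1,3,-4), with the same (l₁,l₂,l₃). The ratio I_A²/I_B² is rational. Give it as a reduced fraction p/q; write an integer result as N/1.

2/7

Same 2,4,4: normalisation and zero-m 3j drop out of the ratio.
A: Δ: 2! 2! 6! / 11! → 1/13860; sum: t=2:+1/2880 = 1/2880; 3j²(2 4 4; -2 4 -2) = Δ·Π!·Σ² = 2/165  (sign +1)
B: Δ: 2! 2! 6! / 11! → 1/13860; sum: t=1:−1/1440 = -1/1440; 3j²(2 4 4; 1 3 -4) = Δ·Π!·Σ² = 7/165  (sign -1)
I_A²/I_B² = (2/165)/(7/165) = 2/7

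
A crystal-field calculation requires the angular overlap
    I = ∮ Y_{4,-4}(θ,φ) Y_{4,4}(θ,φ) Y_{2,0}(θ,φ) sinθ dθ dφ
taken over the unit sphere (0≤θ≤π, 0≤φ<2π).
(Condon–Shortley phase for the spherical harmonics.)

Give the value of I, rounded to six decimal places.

-0.229376

Rules hold: Σm=0, L=10 even, 0≤2≤8.
N = 9·9·5 = 405
Δ = 6!·2!·2!/11! = 1/13860
Racah Σ t=2..4: t=2:+1/192 t=3:−1/36 t=4:+1/192 = -5/288
⇒ 3j(4 4 2; 0 0 0)² = 20/693, sgn -1
Racah Σ t=6..6: t=6:+1/2880 = 1/2880
⇒ 3j(4 4 2; -4 4 0)² = 28/495, sgn +1
4πI² = N·(3j₀)²·(3jₘ)² = 80/121
I = -1·√(0.661157/4π) = -0.22937568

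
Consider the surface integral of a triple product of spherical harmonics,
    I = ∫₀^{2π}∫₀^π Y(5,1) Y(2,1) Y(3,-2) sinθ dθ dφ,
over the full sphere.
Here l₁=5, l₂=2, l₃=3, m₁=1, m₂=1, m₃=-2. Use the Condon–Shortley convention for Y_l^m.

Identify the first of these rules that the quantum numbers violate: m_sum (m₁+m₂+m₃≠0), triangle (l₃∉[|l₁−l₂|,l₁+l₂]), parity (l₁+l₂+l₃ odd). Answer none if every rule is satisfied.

m₁+m₂+m₃ = 1 + 1 − 2 = 0  ✓
triangle: |5−2|=3 ≤ l₃=3 ≤ 5+2=7  ✓
parity: l₁+l₂+l₃ = 10 is even  ✓

none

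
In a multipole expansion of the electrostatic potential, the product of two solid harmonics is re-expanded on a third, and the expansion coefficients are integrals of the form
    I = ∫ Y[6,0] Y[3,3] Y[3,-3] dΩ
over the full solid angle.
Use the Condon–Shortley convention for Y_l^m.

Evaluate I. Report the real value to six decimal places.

0.011854

m-sum 0 ✓  L=12 even ✓  3≤3≤9 ✓
Π(2lᵢ+1) = 13×7×7 = 637
triangle coeff Δ(6,3,3) = 1/12012
Σ_t [3,3]: t=3:−1/1296 = -1/1296
(3j)²=100/3003 [(6 3 3; 0 0 0)], sign=+1
Σ_t [6,6]: t=6:+1/518400 = 1/518400
(3j)²=1/12012 [(6 3 3; 0 3 -3)], sign=+1
⇒ 4πI² = 25/14157
I = (+1)√(25/14157/(4π)) = 0.01185440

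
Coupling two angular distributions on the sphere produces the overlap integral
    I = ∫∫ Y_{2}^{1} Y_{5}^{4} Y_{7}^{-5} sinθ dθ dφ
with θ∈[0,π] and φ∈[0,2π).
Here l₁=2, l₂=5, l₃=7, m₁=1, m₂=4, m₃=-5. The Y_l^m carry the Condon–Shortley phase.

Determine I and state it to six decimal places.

-0.237707

Checks pass: Σm=0; 14 even; l₃=7∈[3,7].
(2·2+1)(2·5+1)(2·7+1) = 825
Δ: 0! 4! 10! / 15! → 1/15015
sum: t=0:+1/57600 = 1/57600
3j²(2 5 7; 0 0 0) = Δ·Π!·Σ² = 21/715  (sign -1)
sum: t=0:+1/2177280 = 1/2177280
3j²(2 5 7; 1 4 -5) = Δ·Π!·Σ² = 8/273  (sign +1)
combine: 4πI² = 825·21/715·8/273 = 120/169
take √, sign -1: I = -0.23770720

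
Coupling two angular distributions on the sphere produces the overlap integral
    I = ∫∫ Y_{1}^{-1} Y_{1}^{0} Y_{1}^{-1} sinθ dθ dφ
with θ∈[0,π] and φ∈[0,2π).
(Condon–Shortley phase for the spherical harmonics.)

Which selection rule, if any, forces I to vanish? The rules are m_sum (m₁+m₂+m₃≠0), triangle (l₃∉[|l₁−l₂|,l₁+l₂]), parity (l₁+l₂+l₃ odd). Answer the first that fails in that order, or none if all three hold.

m_sum

azimuthal sum: -1 + 0 − 1 = -2  ✗
0 ≤ 1 ≤ 2 (triangle on l)
L = 1 + 1 + 1 = 3 (odd)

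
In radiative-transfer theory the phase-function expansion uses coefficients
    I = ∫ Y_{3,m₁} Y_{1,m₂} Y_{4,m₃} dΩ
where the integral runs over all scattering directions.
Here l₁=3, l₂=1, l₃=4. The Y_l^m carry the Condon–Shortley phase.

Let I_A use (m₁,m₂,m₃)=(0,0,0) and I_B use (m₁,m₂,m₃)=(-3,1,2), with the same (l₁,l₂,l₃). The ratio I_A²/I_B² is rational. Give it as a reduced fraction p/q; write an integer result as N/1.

l's match ⇒ only the (l;m) 3-j factors differ between A and B.
A: triangle coeff Δ(3,1,4) = 1/252; Σ_t [0,0]: t=0:+1/36 = 1/36; (3j)²=4/63 [(3 1 4; 0 0 0)], sign=+1
B: triangle coeff Δ(3,1,4) = 1/252; Σ_t [0,0]: t=0:+1/1440 = 1/1440; (3j)²=1/252 [(3 1 4; -3 1 2)], sign=+1
I_A²/I_B² = (4/63)/(1/252) = 16/1

16/1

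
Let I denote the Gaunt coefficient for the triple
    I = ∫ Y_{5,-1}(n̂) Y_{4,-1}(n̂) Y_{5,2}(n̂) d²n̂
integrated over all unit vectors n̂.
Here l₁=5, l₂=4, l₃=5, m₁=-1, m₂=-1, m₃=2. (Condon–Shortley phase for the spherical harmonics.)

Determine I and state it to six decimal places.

0.128377

Checks pass: Σm=0; 14 even; l₃=5∈[1,9].
(2·5+1)(2·4+1)(2·5+1) = 1089
Δ: 4! 6! 4! / 15! → 1/3153150
sum: t=0:+1/69120 t=1:−1/1728 t=2:+1/576 t=3:−1/1728 t=4:+1/69120 = 7/11520
3j²(5 4 5; 0 0 0) = Δ·Π!·Σ² = 2/143  (sign -1)
sum: t=0:+1/103680 t=1:−1/2880 t=2:+1/1152 t=3:−1/5184 = 7/20736
3j²(5 4 5; -1 -1 2) = Δ·Π!·Σ² = 35/2574  (sign -1)
combine: 4πI² = 1089·2/143·35/2574 = 35/169
take √, sign +1: I = 0.12837656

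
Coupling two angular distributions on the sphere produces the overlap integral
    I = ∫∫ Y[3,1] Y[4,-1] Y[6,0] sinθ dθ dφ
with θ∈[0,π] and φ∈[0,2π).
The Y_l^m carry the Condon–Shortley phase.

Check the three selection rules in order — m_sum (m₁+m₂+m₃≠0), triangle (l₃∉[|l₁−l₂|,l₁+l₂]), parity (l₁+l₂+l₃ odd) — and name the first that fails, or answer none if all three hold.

parity

m₁+m₂+m₃ = 1 − 1 + 0 = 0  ✓
triangle: |3−4|=1 ≤ l₃=6 ≤ 3+4=7  ✓
parity: l₁+l₂+l₃ = 13 is odd  ✗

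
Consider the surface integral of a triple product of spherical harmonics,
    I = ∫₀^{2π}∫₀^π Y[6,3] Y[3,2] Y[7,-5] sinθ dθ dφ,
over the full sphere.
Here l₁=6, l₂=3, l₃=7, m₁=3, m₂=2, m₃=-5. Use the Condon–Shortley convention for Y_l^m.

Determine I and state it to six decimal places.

-0.123141

Rules hold: Σm=0, L=16 even, 3≤7≤9.
N = 13·7·15 = 1365
Δ = 2!·10!·4!/17! = 1/2042040
Racah Σ t=0..2: t=0:+1/207360 t=1:−1/57600 t=2:+1/207360 = -1/129600
⇒ 3j(6 3 7; 0 0 0)² = 168/12155, sgn +1
Racah Σ t=1..2: t=1:−1/1935360 t=2:+1/4354560 = -1/3483648
⇒ 3j(6 3 7; 3 2 -5)² = 125/12376, sgn -1
4πI² = N·(3j₀)²·(3jₘ)² = 7875/41327
I = -1·√(0.190553/4π) = -0.12314121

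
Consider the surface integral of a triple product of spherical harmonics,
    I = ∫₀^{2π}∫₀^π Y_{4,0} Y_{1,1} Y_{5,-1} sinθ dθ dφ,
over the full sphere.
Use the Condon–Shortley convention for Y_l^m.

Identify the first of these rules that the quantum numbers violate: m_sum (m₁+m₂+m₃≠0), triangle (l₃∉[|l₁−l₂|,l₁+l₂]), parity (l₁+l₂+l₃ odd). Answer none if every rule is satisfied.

Σmᵢ = 0  ✓
l₃∈[|l₁−l₂|,l₁+l₂]=[3,5], have l₃=5  ✓
Σlᵢ = 10 ⇒ even  ✓

none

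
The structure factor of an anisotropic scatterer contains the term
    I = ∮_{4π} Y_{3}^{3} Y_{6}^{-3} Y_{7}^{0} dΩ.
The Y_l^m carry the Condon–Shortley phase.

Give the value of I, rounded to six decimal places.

-0.117879

Checks pass: Σm=0; 16 even; l₃=7∈[3,9].
(2·3+1)(2·6+1)(2·7+1) = 1365
Δ: 2! 4! 10! / 17! → 1/2042040
sum: t=0:+1/207360 t=1:−1/57600 t=2:+1/207360 = -1/129600
3j²(3 6 7; 0 0 0) = Δ·Π!·Σ² = 168/12155  (sign +1)
sum: t=0:+1/1451520 = 1/1451520
3j²(3 6 7; 3 -3 0) = Δ·Π!·Σ² = 45/4862  (sign -1)
combine: 4πI² = 1365·168/12155·45/4862 = 79380/454597
take √, sign -1: I = -0.11787924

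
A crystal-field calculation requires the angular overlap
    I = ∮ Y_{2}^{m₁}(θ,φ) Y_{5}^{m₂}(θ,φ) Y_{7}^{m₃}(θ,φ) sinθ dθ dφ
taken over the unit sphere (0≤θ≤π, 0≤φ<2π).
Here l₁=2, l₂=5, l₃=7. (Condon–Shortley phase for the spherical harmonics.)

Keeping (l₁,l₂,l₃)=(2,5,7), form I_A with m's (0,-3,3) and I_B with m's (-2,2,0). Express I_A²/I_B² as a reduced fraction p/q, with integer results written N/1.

54/7

Same 2,5,7: normalisation and zero-m 3j drop out of the ratio.
A: Δ: 0! 4! 10! / 15! → 1/15015; sum: t=0:+1/322560 = 1/322560; 3j²(2 5 7; 0 -3 3) = Δ·Π!·Σ² = 18/1001  (sign +1)
B: Δ: 0! 4! 10! / 15! → 1/15015; sum: t=0:+1/725760 = 1/725760; 3j²(2 5 7; -2 2 0) = Δ·Π!·Σ² = 1/429  (sign -1)
I_A²/I_B² = (18/1001)/(1/429) = 54/7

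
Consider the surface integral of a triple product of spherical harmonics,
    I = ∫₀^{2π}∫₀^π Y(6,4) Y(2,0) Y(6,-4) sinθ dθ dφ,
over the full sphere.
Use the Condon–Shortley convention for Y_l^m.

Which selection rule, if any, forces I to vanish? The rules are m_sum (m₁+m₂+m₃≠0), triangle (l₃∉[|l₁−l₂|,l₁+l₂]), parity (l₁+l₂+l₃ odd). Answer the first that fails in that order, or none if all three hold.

m₁+m₂+m₃ = 4 + 0 − 4 = 0  ✓
triangle: |6−2|=4 ≤ l₃=6 ≤ 6+2=8  ✓
parity: l₁+l₂+l₃ = 14 is even  ✓

none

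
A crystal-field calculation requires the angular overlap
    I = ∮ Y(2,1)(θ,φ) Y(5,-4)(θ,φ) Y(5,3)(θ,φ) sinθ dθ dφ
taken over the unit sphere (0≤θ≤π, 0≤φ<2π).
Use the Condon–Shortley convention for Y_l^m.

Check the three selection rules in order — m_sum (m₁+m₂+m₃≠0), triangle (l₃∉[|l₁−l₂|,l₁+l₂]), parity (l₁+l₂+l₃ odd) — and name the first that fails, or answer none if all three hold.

m₁+m₂+m₃ = 1 − 4 + 3 = 0  ✓
triangle: |2−5|=3 ≤ l₃=5 ≤ 2+5=7  ✓
parity: l₁+l₂+l₃ = 12 is even  ✓

none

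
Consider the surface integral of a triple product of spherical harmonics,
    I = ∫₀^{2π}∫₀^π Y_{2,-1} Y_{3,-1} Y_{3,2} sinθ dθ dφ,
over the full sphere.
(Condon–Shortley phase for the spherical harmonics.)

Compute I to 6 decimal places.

0.162868

Rules hold: Σm=0, L=8 even, 1≤3≤5.
N = 5·7·7 = 245
Δ = 2!·2!·4!/9! = 1/3780
Racah Σ t=0..2: t=0:+1/24 t=1:−1/4 t=2:+1/24 = -1/6
⇒ 3j(2 3 3; 0 0 0)² = 4/105, sgn +1
Racah Σ t=1..2: t=1:−1/12 t=2:+1/48 = -1/16
⇒ 3j(2 3 3; -1 -1 2)² = 1/28, sgn +1
4πI² = N·(3j₀)²·(3jₘ)² = 1/3
I = +1·√(0.333333/4π) = 0.16286750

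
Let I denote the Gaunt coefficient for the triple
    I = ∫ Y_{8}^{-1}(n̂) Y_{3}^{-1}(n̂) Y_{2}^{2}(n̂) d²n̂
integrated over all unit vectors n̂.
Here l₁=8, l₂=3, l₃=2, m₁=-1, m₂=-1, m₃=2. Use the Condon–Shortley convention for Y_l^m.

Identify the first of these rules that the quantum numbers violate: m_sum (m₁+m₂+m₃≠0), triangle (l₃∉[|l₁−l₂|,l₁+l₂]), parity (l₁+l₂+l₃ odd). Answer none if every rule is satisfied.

triangle

m₁+m₂+m₃ = -1 − 1 + 2 = 0  ✓
triangle: |8−3|=5 ≤ l₃=2 ≤ 8+3=11  ✗
parity: l₁+l₂+l₃ = 13 is odd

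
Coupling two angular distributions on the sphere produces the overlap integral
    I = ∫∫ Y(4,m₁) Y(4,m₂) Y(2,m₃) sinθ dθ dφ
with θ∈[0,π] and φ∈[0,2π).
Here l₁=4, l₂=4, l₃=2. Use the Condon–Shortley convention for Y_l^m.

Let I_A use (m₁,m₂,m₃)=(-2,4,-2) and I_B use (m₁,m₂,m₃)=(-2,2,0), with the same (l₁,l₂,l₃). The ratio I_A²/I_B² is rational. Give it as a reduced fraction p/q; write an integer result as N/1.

l's match ⇒ only the (l;m) 3-j factors differ between A and B.
A: triangle coeff Δ(4,4,2) = 1/13860; Σ_t [6,6]: t=6:+1/2880 = 1/2880; (3j)²=2/165 [(4 4 2; -2 4 -2)], sign=+1
B: triangle coeff Δ(4,4,2) = 1/13860; Σ_t [4,6]: t=4:+1/192 t=5:−1/120 t=6:+1/2880 = -1/360; (3j)²=16/3465 [(4 4 2; -2 2 0)], sign=-1
I_A²/I_B² = (2/165)/(16/3465) = 21/8

21/8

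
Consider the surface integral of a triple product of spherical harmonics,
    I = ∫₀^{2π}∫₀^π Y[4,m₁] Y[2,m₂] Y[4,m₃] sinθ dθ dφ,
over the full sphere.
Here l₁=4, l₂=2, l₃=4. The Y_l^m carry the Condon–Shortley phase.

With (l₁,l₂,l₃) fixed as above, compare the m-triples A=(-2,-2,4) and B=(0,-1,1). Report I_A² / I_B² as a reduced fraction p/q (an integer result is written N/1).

28/5

l's match ⇒ only the (l;m) 3-j factors differ between A and B.
A: triangle coeff Δ(4,2,4) = 1/13860; Σ_t [0,0]: t=0:+1/2880 = 1/2880; (3j)²=2/165 [(4 2 4; -2 -2 4)], sign=+1
B: triangle coeff Δ(4,2,4) = 1/13860; Σ_t [0,1]: t=0:+1/96 t=1:−1/72 = -1/288; (3j)²=1/462 [(4 2 4; 0 -1 1)], sign=+1
I_A²/I_B² = (2/165)/(1/462) = 28/5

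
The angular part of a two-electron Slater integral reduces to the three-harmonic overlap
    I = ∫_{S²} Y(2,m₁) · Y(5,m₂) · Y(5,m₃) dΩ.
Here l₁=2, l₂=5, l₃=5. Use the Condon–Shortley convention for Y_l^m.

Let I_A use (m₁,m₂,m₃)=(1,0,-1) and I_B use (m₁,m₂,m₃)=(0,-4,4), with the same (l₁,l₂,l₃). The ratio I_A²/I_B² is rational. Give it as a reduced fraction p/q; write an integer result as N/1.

Same 2,5,5: normalisation and zero-m 3j drop out of the ratio.
A: Δ: 2! 2! 8! / 13! → 1/38610; sum: t=0:+1/1440 t=1:−1/1152 = -1/5760; 3j²(2 5 5; 1 0 -1) = Δ·Π!·Σ² = 1/858  (sign -1)
B: Δ: 2! 2! 8! / 13! → 1/38610; sum: t=0:+1/20160 t=1:−1/40320 = 1/40320; 3j²(2 5 5; 0 -4 4) = Δ·Π!·Σ² = 6/715  (sign -1)
I_A²/I_B² = (1/858)/(6/715) = 5/36

5/36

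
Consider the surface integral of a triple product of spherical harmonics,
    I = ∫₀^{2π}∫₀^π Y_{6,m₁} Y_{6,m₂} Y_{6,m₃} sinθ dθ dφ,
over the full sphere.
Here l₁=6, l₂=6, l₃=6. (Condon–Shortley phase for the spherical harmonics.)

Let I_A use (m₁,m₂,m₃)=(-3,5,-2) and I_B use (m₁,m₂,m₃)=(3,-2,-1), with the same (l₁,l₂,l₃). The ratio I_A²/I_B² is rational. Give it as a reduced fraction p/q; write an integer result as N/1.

Same 6,6,6: normalisation and zero-m 3j drop out of the ratio.
A: Δ: 6! 6! 6! / 19! → 1/325909584; sum: t=5:−1/4147200 t=6:+1/3110400 = 1/12441600; 3j²(6 6 6; -3 5 -2) = Δ·Π!·Σ² = 7/4199  (sign +1)
B: Δ: 6! 6! 6! / 19! → 1/325909584; sum: t=0:+1/1244160 t=1:−1/207360 t=2:+1/276480 t=3:−1/3110400 = -1/1382400; 3j²(6 6 6; 3 -2 -1) = Δ·Π!·Σ² = 189/92378  (sign +1)
I_A²/I_B² = (7/4199)/(189/92378) = 22/27

22/27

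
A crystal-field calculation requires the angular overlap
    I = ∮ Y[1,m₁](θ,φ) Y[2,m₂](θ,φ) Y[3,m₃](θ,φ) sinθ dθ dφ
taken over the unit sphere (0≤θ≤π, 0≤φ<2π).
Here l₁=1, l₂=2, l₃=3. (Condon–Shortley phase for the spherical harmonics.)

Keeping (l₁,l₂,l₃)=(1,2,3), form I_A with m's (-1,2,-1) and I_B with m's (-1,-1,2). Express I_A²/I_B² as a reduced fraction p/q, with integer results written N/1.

l's match ⇒ only the (l;m) 3-j factors differ between A and B.
A: triangle coeff Δ(1,2,3) = 1/105; Σ_t [0,0]: t=0:+1/48 = 1/48; (3j)²=1/105 [(1 2 3; -1 2 -1)], sign=+1
B: triangle coeff Δ(1,2,3) = 1/105; Σ_t [0,0]: t=0:+1/12 = 1/12; (3j)²=2/21 [(1 2 3; -1 -1 2)], sign=-1
I_A²/I_B² = (1/105)/(2/21) = 1/10

1/10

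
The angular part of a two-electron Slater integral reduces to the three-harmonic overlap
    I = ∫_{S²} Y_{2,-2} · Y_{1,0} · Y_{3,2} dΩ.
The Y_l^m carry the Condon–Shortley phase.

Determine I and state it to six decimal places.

0.184674

m-sum 0 ✓  L=6 even ✓  1≤3≤3 ✓
Π(2lᵢ+1) = 5×3×7 = 105
triangle coeff Δ(2,1,3) = 1/105
Σ_t [0,0]: t=0:+1/4 = 1/4
(3j)²=3/35 [(2 1 3; 0 0 0)], sign=-1
Σ_t [0,0]: t=0:+1/24 = 1/24
(3j)²=1/21 [(2 1 3; -2 0 2)], sign=-1
⇒ 4πI² = 3/7
I = (+1)√(3/7/(4π)) = 0.18467439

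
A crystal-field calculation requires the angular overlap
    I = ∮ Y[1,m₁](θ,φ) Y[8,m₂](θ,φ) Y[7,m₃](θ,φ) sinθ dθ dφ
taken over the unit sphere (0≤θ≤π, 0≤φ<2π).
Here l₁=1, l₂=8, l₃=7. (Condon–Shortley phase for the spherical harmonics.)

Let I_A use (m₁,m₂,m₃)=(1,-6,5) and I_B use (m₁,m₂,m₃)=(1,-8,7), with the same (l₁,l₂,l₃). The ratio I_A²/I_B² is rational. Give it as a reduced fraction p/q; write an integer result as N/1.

Shared (l₁,l₂,l₃)=(1,8,7): N and (l;000)² cancel in I_A²/I_B².
A: Δ = 2!·0!·14!/17! = 1/2040; Racah Σ t=0..0: t=0:+1/1916006400 = 1/1916006400; ⇒ 3j(1 8 7; 1 -6 5)² = 91/2040, sgn +1
B: Δ = 2!·0!·14!/17! = 1/2040; Racah Σ t=0..0: t=0:+1/174356582400 = 1/174356582400; ⇒ 3j(1 8 7; 1 -8 7)² = 1/17, sgn +1
I_A²/I_B² = (91/2040)/(1/17) = 91/120

91/120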